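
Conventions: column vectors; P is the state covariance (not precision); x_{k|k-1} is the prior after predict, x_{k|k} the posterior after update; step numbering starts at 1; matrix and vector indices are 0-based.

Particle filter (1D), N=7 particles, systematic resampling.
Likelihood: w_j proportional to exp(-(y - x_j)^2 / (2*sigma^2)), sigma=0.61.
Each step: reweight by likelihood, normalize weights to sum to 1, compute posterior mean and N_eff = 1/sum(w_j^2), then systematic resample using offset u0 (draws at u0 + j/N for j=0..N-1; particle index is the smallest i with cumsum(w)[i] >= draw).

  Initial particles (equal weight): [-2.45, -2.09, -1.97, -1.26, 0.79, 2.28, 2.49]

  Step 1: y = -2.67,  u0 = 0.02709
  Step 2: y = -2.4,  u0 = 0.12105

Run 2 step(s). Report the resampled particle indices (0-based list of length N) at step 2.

step 1: w=[0.4338, 0.2946, 0.2396, 0.0320, 0.0000, 0.0000, 0.0000]  mean=-2.1908  Neff=2.9995  idx=[0, 0, 0, 1, 1, 2, 2]
step 2: w=[0.1580, 0.1580, 0.1580, 0.1393, 0.1393, 0.1237, 0.1237]  mean=-2.2310  Neff=6.9296  idx=[0, 1, 2, 3, 4, 5, 6]

resampled_idx = [0, 1, 2, 3, 4, 5, 6]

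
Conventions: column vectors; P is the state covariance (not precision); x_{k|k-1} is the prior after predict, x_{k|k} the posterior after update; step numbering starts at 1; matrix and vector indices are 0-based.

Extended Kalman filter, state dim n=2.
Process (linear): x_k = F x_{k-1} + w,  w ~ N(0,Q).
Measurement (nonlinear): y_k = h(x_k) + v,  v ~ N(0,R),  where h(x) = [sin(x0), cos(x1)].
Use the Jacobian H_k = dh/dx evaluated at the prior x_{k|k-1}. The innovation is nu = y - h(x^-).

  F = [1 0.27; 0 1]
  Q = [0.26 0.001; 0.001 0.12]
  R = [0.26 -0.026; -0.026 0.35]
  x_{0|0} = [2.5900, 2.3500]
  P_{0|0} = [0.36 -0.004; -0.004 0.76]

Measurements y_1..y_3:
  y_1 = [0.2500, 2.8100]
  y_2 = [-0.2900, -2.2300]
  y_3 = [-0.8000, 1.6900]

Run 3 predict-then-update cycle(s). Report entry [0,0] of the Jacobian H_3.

step 1: x^-=[3.2245, 2.3500]  P^-=[0.6732 0.2022; 0.2022 0.8800]  H_jac=[-0.9966 0.0000; 0.0000 -0.7115]  S=[0.9286 0.1174; 0.1174 0.7955]  K=[-0.7129 -0.0757; -0.1197 -0.7694]  nu=[0.3328, 3.5127]  x^+=[2.7214, -0.3926]  P^+=[0.1840 0.0112; 0.0112 0.3741]
step 2: x^-=[2.6154, -0.3926]  P^-=[0.4773 0.1132; 0.1132 0.4941]  H_jac=[-0.8647 0.0000; 0.0000 0.3826]  S=[0.6169 -0.0634; -0.0634 0.4223]  K=[-0.6688 0.0021; -0.1144 0.4305]  nu=[-0.7922, -3.1539]  x^+=[3.1388, -1.6597]  P^+=[0.2012 0.0473; 0.0473 0.4016]
step 3: x^-=[2.6907, -1.6597]  P^-=[0.5160 0.1567; 0.1567 0.5216]  H_jac=[-0.9001 0.0000; 0.0000 0.9960]  S=[0.6780 -0.1665; -0.1665 0.8674]  K=[-0.6725 0.0509; -0.0640 0.5866]  nu=[-1.2358, 1.7788]  x^+=[3.6123, -0.5372]  P^+=[0.1957 0.0354; 0.0354 0.2078]

H_jac[0,0] = -0.9001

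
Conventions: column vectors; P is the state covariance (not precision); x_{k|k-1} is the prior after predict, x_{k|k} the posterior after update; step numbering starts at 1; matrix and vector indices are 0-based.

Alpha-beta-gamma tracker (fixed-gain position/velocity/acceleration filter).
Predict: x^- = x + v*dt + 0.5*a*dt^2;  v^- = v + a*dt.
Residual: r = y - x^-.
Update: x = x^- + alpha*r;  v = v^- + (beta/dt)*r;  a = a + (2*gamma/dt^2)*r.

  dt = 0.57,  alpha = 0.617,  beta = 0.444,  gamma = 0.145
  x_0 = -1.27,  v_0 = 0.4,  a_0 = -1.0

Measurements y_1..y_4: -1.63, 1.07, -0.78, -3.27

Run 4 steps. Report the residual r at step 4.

step 1: x_pred=-1.2045  r=-0.4255  x^+=-1.4670  v^+=-0.5015  a^+=-1.3798
step 2: x_pred=-1.9770  r=3.0470  x^+=-0.0970  v^+=1.0855  a^+=1.3399
step 3: x_pred=0.7394  r=-1.5194  x^+=-0.1981  v^+=0.6657  a^+=-0.0163
step 4: x_pred=0.1787  r=-3.4487  x^+=-1.9491  v^+=-2.0300  a^+=-3.0946

resid = -3.4487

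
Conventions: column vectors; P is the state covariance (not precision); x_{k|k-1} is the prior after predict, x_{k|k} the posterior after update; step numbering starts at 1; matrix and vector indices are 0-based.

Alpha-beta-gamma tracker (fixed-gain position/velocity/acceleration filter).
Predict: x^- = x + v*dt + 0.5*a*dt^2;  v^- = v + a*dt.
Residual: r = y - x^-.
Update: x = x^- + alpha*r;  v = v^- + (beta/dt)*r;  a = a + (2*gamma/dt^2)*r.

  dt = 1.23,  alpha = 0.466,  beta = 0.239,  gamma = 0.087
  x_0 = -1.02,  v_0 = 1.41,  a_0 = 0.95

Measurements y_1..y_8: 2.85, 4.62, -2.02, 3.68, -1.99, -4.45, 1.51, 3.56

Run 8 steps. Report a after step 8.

a_post = 0.9048

step 1: x_pred=1.4329  r=1.4171  x^+=2.0933  v^+=2.8538  a^+=1.1130
step 2: x_pred=6.4454  r=-1.8254  x^+=5.5948  v^+=3.8681  a^+=0.9030
step 3: x_pred=11.0357  r=-13.0557  x^+=4.9517  v^+=2.4420  a^+=-0.5985
step 4: x_pred=7.5027  r=-3.8227  x^+=5.7213  v^+=0.9631  a^+=-1.0382
step 5: x_pred=6.1206  r=-8.1106  x^+=2.3410  v^+=-1.8898  a^+=-1.9710
step 6: x_pred=-1.4744  r=-2.9756  x^+=-2.8610  v^+=-4.8923  a^+=-2.3132
step 7: x_pred=-10.6283  r=12.1383  x^+=-4.9719  v^+=-5.3789  a^+=-0.9171
step 8: x_pred=-12.2817  r=15.8417  x^+=-4.8995  v^+=-3.4288  a^+=0.9048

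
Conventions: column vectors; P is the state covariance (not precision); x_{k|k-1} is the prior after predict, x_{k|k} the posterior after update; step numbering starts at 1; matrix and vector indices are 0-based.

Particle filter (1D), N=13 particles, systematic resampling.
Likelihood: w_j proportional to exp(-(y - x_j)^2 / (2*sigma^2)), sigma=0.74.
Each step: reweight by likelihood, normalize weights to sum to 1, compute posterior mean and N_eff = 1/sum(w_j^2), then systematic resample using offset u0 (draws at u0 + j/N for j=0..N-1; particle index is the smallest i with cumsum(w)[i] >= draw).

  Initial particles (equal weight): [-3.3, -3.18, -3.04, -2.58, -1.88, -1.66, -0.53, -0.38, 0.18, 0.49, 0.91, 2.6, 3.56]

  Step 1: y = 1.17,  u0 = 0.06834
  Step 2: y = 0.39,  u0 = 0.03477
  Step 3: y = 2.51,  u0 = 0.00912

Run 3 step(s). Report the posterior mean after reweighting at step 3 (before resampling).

step 1: w=[0.0000, 0.0000, 0.0000, 0.0000, 0.0001, 0.0003, 0.0304, 0.0475, 0.1740, 0.2792, 0.4004, 0.0658, 0.0023]  mean=0.6770  Neff=3.6226  idx=[7, 8, 8, 9, 9, 9, 9, 10, 10, 10, 10, 10, 11]
step 2: w=[0.0560, 0.0925, 0.0925, 0.0954, 0.0954, 0.0954, 0.0954, 0.0752, 0.0752, 0.0752, 0.0752, 0.0752, 0.0011]  mean=0.5442  Neff=11.7682  idx=[0, 1, 2, 3, 4, 4, 5, 6, 7, 8, 9, 10, 11]
step 3: w=[0.0008, 0.0114, 0.0114, 0.0390, 0.0390, 0.0390, 0.0390, 0.0390, 0.1563, 0.1563, 0.1563, 0.1563, 0.1563]  mean=0.8105  Neff=7.6924  idx=[1, 4, 6, 8, 8, 9, 9, 10, 10, 11, 11, 12, 12]

post_mean = 0.8105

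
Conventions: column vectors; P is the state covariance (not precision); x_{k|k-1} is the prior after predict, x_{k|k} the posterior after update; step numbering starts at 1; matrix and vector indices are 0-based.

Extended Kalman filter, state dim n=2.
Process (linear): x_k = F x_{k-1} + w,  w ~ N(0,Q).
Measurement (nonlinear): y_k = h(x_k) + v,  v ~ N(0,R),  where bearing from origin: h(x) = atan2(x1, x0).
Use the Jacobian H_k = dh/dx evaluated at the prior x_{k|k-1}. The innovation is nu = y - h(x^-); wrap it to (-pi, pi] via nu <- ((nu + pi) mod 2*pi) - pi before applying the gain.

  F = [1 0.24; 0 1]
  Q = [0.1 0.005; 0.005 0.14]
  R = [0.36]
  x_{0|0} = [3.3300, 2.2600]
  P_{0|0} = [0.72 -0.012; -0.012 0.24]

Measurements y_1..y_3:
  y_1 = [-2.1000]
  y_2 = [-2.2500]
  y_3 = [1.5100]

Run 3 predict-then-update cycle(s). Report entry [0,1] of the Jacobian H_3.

H_jac[0,1] = 0.1755

step 1: x^-=[3.8724, 2.2600]  P^-=[0.8281 0.0506; 0.0506 0.3800]  H_jac=[-0.1124 0.1926]  S=[0.3824]  K=[-0.2180; 0.1766]  nu=[-2.6283]  x^+=[4.4453, 1.7960]  P^+=[0.8099 0.0653; 0.0653 0.3681]
step 2: x^-=[4.8763, 1.7960]  P^-=[0.9625 0.1587; 0.1587 0.5081]  H_jac=[-0.0665 0.1806]  S=[0.3770]  K=[-0.0938; 0.2154]  nu=[-2.6029]  x^+=[5.1204, 1.2354]  P^+=[0.9591 0.1663; 0.1663 0.4906]
step 3: x^-=[5.4169, 1.2354]  P^-=[1.1672 0.2890; 0.2890 0.6306]  H_jac=[-0.0400 0.1755]  S=[0.3772]  K=[0.0106; 0.2627]  nu=[1.2858]  x^+=[5.4306, 1.5731]  P^+=[1.1672 0.2880; 0.2880 0.6046]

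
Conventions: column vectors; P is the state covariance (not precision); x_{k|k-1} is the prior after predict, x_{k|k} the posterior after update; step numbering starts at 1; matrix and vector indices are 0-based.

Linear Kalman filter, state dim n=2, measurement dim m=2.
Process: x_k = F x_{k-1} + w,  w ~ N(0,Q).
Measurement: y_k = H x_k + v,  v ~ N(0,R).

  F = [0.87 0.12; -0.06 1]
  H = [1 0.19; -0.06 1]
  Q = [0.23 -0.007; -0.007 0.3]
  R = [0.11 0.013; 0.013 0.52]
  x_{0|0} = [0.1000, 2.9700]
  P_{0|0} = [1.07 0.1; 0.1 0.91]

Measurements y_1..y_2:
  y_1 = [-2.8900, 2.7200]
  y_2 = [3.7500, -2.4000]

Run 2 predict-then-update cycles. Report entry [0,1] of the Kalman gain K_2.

step 1: x^-=[0.4434, 2.9640]  P^-=[1.0739 0.1326; 0.1326 1.2019]  S=[1.2777 0.3080; 0.3080 1.7098]  K=[0.8892 -0.1203; 0.1194 0.6768]  nu=[-3.8966, -0.2174]  x^+=[-2.9954, 2.3517]  P^+=[0.1047 -0.0447; -0.0447 0.3508]
step 2: x^-=[-2.3238, 2.5315]  P^-=[0.3050 -0.0090; -0.0090 0.6565]  S=[0.4353 0.1106; 0.1106 1.1787]  K=[0.7198 -0.0907; 0.1274 0.5455]  nu=[5.5928, -5.0709]  x^+=[2.1616, 0.4779]  P^+=[0.0842 -0.0327; -0.0327 0.2834]

K[0,1] = -0.0907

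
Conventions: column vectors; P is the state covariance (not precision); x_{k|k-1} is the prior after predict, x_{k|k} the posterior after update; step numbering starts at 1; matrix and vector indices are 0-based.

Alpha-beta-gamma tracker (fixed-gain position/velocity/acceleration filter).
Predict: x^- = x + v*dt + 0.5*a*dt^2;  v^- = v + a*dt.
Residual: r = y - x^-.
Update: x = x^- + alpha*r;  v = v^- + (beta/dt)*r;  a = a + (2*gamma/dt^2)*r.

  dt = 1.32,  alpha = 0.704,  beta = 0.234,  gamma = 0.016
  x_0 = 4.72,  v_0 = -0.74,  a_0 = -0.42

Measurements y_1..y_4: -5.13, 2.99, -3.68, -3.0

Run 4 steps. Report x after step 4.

x_post = -4.2072

step 1: x_pred=3.3773  r=-8.5073  x^+=-2.6118  v^+=-2.8025  a^+=-0.5762
step 2: x_pred=-6.8132  r=9.8032  x^+=0.0883  v^+=-1.8253  a^+=-0.3962
step 3: x_pred=-2.6663  r=-1.0137  x^+=-3.3800  v^+=-2.5280  a^+=-0.4148
step 4: x_pred=-7.0783  r=4.0783  x^+=-4.2072  v^+=-2.3526  a^+=-0.3399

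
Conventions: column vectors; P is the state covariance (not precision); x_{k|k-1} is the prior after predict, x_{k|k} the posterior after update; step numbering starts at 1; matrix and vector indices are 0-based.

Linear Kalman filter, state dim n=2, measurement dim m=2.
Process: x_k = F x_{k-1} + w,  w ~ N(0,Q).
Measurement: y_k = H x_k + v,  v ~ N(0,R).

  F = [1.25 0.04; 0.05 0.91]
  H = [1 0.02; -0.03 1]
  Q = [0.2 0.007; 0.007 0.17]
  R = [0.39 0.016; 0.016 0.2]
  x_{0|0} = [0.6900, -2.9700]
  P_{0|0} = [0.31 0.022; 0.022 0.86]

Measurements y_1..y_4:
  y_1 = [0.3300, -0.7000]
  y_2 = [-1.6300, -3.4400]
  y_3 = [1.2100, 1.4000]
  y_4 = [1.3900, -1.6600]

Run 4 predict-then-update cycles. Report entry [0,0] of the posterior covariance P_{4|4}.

step 1: x^-=[0.7437, -2.6682]  P^-=[0.6880 0.0827; 0.0827 0.8849]  S=[1.0816 0.0958; 0.0958 1.0806]  K=[0.6375 0.0010; 0.0207 0.8148]  nu=[-0.3603, 1.9905]  x^+=[0.5160, -1.0538]  P^+=[0.2483 0.0178; 0.0178 0.1638]
step 2: x^-=[0.6028, -0.9332]  P^-=[0.5900 0.0488; 0.0488 0.3079]  S=[0.9821 0.0532; 0.0532 0.5055]  K=[0.6019 -0.0018; 0.0232 0.6038]  nu=[-2.2141, -2.4888]  x^+=[-0.7252, -2.4872]  P^+=[0.2344 0.0163; 0.0163 0.1216]
step 3: x^-=[-1.0060, -2.2996]  P^-=[0.5680 0.0446; 0.0446 0.2728]  S=[0.9599 0.0490; 0.0490 0.4706]  K=[0.5928 -0.0031; 0.0228 0.5744]  nu=[2.2620, 3.6695]  x^+=[0.3235, -0.1402]  P^+=[0.2308 0.0158; 0.0158 0.1157]
step 4: x^-=[0.3988, -0.1114]  P^-=[0.5624 0.0436; 0.0436 0.2678]  S=[0.9543 0.0481; 0.0481 0.4657]  K=[0.5905 -0.0035; 0.0226 0.5700]  nu=[0.9934, -1.5366]  x^+=[0.9908, -0.9648]  P^+=[0.2299 0.0156; 0.0156 0.1148]

P_post[0,0] = 0.2299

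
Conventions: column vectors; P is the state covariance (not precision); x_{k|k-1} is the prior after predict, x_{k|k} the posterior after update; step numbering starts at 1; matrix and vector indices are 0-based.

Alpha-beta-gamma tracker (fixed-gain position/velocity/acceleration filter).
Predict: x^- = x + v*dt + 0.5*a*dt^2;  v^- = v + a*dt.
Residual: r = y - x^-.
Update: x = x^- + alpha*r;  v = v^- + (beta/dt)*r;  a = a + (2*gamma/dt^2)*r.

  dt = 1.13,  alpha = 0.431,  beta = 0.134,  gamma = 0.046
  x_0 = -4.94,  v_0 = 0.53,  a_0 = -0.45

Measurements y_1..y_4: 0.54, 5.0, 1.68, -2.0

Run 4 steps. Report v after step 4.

v_post = 1.2447

step 1: x_pred=-4.6284  r=5.1684  x^+=-2.4008  v^+=0.6344  a^+=-0.0776
step 2: x_pred=-1.7335  r=6.7335  x^+=1.1686  v^+=1.3452  a^+=0.4075
step 3: x_pred=2.9489  r=-1.2689  x^+=2.4020  v^+=1.6552  a^+=0.3161
step 4: x_pred=4.4742  r=-6.4742  x^+=1.6838  v^+=1.2447  a^+=-0.1504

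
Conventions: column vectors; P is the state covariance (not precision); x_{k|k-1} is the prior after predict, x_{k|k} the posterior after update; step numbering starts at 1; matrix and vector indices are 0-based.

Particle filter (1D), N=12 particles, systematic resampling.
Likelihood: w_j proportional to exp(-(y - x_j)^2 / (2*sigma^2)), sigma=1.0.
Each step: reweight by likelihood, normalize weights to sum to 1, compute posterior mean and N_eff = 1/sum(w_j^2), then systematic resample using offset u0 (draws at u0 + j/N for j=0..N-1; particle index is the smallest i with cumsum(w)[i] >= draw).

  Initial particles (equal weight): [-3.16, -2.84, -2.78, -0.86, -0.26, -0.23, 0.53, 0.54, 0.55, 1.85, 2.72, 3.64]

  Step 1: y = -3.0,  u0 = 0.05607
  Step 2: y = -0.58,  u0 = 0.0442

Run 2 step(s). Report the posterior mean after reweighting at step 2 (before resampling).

step 1: w=[0.3182, 0.3182, 0.3146, 0.0326, 0.0076, 0.0070, 0.0006, 0.0006, 0.0006, 0.0000, 0.0000, 0.0000]  mean=-2.8145  Neff=3.3041  idx=[0, 0, 0, 0, 1, 1, 1, 2, 2, 2, 2, 3]
step 2: w=[0.0212, 0.0212, 0.0212, 0.0212, 0.0459, 0.0459, 0.0459, 0.0525, 0.0525, 0.0525, 0.0525, 0.5676]  mean=-1.7306  Neff=2.9298  idx=[2, 4, 6, 8, 9, 11, 11, 11, 11, 11, 11, 11]

post_mean = -1.7306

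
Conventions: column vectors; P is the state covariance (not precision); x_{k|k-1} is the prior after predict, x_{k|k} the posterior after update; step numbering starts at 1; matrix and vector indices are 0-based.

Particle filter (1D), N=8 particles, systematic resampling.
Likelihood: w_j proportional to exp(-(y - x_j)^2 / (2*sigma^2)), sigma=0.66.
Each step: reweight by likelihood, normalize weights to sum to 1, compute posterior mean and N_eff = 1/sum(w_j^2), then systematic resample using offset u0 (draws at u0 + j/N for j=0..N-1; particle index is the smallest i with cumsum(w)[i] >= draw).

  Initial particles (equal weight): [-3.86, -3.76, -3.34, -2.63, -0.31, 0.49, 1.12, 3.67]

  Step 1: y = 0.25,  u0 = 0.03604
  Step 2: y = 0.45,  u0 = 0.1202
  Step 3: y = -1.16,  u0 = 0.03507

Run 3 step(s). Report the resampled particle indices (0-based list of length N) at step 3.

step 1: w=[0.0000, 0.0000, 0.0000, 0.0000, 0.3398, 0.4559, 0.2043, 0.0000]  mean=0.3467  Neff=2.7396  idx=[4, 4, 4, 5, 5, 5, 5, 6]
step 2: w=[0.0840, 0.0840, 0.0840, 0.1627, 0.1627, 0.1627, 0.1627, 0.0974]  mean=0.3498  Neff=7.3266  idx=[1, 2, 3, 4, 5, 6, 6, 7]
step 3: w=[0.3985, 0.3985, 0.0401, 0.0401, 0.0401, 0.0401, 0.0401, 0.0023]  mean=-0.1461  Neff=3.0705  idx=[0, 0, 0, 1, 1, 1, 1, 4]

resampled_idx = [0, 0, 0, 1, 1, 1, 1, 4]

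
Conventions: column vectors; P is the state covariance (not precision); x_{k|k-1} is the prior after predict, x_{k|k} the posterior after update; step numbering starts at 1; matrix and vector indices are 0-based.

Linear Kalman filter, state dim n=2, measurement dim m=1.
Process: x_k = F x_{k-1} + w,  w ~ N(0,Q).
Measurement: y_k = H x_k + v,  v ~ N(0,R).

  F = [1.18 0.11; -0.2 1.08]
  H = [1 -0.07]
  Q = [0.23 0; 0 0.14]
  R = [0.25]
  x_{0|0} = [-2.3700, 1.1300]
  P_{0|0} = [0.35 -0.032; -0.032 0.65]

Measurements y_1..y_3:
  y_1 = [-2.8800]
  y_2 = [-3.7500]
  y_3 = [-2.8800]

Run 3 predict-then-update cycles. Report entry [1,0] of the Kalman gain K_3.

K[1,0] = 0.1512

step 1: x^-=[-2.6723, 1.6944]  P^-=[0.7169 -0.0455; -0.0455 0.9260]  S=[0.9778]  K=[0.7364; -0.1128]  nu=[-0.0891]  x^+=[-2.7379, 1.7044]  P^+=[0.1866 0.0358; 0.0358 0.9135]
step 2: x^-=[-3.0432, 2.3884]  P^-=[0.5102 0.1093; 0.1093 1.1976]  S=[0.7507]  K=[0.6694; 0.0339]  nu=[-0.5396]  x^+=[-3.4044, 2.3701]  P^+=[0.1738 0.0922; 0.0922 1.1967]
step 3: x^-=[-3.7565, 3.2406]  P^-=[0.5104 0.2167; 0.2167 1.5030]  S=[0.7375]  K=[0.6716; 0.1512]  nu=[1.1033]  x^+=[-3.0155, 3.4074]  P^+=[0.1778 0.1418; 0.1418 1.4861]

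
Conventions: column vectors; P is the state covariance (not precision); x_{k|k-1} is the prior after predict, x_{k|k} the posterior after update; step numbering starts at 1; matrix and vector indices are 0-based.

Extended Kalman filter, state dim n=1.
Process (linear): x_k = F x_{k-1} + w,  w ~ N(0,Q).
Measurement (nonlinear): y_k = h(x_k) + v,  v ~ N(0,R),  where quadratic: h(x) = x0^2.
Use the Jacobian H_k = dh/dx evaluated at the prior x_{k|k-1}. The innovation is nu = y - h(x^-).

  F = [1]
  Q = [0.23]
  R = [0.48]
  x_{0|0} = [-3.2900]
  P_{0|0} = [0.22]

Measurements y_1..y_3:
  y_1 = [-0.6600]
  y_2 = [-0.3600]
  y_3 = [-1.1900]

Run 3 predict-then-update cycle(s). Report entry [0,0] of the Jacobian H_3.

H_jac[0,0] = -1.6594

step 1: x^-=[-3.2900]  P^-=[0.4500]  H_jac=[-6.5800]  S=[19.9634]  K=[-0.1483]  nu=[-11.4841]  x^+=[-1.5867]  P^+=[0.0108]
step 2: x^-=[-1.5867]  P^-=[0.2408]  H_jac=[-3.1733]  S=[2.9050]  K=[-0.2631]  nu=[-2.8775]  x^+=[-0.8297]  P^+=[0.0398]
step 3: x^-=[-0.8297]  P^-=[0.2698]  H_jac=[-1.6594]  S=[1.2229]  K=[-0.3661]  nu=[-1.8784]  x^+=[-0.1420]  P^+=[0.1059]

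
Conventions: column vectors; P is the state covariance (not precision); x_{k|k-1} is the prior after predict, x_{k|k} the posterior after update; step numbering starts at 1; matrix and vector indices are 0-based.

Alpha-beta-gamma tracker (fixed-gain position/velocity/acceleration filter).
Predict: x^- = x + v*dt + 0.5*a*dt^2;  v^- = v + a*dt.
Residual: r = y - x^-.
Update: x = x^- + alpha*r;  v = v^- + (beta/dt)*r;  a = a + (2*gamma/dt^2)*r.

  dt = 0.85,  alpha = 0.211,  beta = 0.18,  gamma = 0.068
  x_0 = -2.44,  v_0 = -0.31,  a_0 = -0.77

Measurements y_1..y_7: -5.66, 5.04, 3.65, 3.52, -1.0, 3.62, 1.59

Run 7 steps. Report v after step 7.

v_post = 3.1812

step 1: x_pred=-2.9817  r=-2.6783  x^+=-3.5468  v^+=-1.5317  a^+=-1.2742
step 2: x_pred=-5.3090  r=10.3490  x^+=-3.1254  v^+=-0.4232  a^+=0.6739
step 3: x_pred=-3.2416  r=6.8916  x^+=-1.7875  v^+=1.6090  a^+=1.9711
step 4: x_pred=0.2923  r=3.2277  x^+=0.9733  v^+=3.9680  a^+=2.5787
step 5: x_pred=5.2777  r=-6.2777  x^+=3.9531  v^+=4.8305  a^+=1.3970
step 6: x_pred=8.5637  r=-4.9437  x^+=7.5206  v^+=4.9711  a^+=0.4664
step 7: x_pred=11.9145  r=-10.3245  x^+=9.7361  v^+=3.1812  a^+=-1.4770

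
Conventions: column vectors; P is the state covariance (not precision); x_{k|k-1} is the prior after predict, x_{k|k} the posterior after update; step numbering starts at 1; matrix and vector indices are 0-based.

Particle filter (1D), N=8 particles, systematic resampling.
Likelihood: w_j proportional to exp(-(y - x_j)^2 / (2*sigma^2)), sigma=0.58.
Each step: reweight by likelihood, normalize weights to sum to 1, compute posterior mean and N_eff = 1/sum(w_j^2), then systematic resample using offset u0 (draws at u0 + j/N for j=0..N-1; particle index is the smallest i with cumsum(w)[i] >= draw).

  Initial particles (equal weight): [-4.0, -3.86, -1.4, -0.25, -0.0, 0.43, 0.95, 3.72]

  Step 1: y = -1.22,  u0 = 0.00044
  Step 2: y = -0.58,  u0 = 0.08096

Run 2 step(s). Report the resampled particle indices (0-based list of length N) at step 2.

step 1: w=[0.0000, 0.0000, 0.7177, 0.1860, 0.0824, 0.0132, 0.0007, 0.0000]  mean=-1.0451  Neff=1.7965  idx=[2, 2, 2, 2, 2, 2, 3, 3]
step 2: w=[0.0941, 0.0941, 0.0941, 0.0941, 0.0941, 0.0941, 0.2176, 0.2176]  mean=-0.8996  Neff=6.7640  idx=[0, 2, 3, 4, 6, 6, 7, 7]

resampled_idx = [0, 2, 3, 4, 6, 6, 7, 7]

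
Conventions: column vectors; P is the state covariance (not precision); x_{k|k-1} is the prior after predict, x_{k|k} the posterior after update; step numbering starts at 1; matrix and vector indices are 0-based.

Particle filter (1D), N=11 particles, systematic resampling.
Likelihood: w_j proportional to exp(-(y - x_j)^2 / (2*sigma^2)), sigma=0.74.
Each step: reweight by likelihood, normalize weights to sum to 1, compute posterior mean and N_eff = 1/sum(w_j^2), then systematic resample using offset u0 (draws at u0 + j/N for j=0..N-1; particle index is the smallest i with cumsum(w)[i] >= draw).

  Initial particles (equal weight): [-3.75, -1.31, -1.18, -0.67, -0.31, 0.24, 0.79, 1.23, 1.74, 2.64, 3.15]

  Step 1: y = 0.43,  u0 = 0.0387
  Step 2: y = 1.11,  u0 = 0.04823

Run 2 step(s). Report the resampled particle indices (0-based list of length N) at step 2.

step 1: w=[0.0000, 0.0169, 0.0251, 0.0888, 0.1626, 0.2594, 0.2382, 0.1495, 0.0560, 0.0031, 0.0003]  mean=0.3791  Neff=5.4114  idx=[2, 3, 4, 5, 5, 5, 6, 6, 6, 7, 8]
step 2: w=[0.0014, 0.0090, 0.0258, 0.0816, 0.0816, 0.0816, 0.1483, 0.1483, 0.1483, 0.1607, 0.1133]  mean=0.7895  Neff=7.9749  idx=[3, 4, 5, 6, 6, 7, 8, 8, 9, 9, 10]

resampled_idx = [3, 4, 5, 6, 6, 7, 8, 8, 9, 9, 10]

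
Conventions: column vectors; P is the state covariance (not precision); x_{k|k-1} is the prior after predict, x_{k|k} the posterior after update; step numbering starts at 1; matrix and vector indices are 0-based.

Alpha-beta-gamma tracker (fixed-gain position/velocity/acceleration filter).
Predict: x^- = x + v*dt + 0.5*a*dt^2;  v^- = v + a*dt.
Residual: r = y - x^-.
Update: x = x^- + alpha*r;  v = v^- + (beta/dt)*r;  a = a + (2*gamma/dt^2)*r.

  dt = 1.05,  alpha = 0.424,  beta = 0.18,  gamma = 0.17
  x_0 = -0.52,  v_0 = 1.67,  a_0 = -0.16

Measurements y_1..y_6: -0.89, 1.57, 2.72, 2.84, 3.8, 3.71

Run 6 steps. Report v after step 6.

v_post = 0.9635

step 1: x_pred=1.1453  r=-2.0353  x^+=0.2823  v^+=1.1531  a^+=-0.7877
step 2: x_pred=1.0589  r=0.5111  x^+=1.2756  v^+=0.4137  a^+=-0.6300
step 3: x_pred=1.3626  r=1.3574  x^+=1.9382  v^+=-0.0152  a^+=-0.2114
step 4: x_pred=1.8056  r=1.0344  x^+=2.2442  v^+=-0.0599  a^+=0.1075
step 5: x_pred=2.2406  r=1.5594  x^+=2.9018  v^+=0.3204  a^+=0.5884
step 6: x_pred=3.5625  r=0.1475  x^+=3.6251  v^+=0.9635  a^+=0.6339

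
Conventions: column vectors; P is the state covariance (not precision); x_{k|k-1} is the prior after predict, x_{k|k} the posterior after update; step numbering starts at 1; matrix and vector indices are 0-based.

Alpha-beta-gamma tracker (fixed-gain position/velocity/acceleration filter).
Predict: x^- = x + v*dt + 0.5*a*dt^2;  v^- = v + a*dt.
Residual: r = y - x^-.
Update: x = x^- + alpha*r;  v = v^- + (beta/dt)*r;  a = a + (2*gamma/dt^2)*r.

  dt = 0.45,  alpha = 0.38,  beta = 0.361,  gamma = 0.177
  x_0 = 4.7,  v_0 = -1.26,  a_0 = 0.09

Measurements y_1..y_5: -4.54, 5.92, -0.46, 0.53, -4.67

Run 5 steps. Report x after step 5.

x_post = -1.0731

step 1: x_pred=4.1421  r=-8.6821  x^+=0.8429  v^+=-8.1845  a^+=-15.0876
step 2: x_pred=-4.3677  r=10.2877  x^+=-0.4584  v^+=-6.7209  a^+=2.8969
step 3: x_pred=-3.1895  r=2.7295  x^+=-2.1523  v^+=-3.2276  a^+=7.6684
step 4: x_pred=-2.8283  r=3.3583  x^+=-1.5521  v^+=2.9172  a^+=13.5392
step 5: x_pred=1.1315  r=-5.8015  x^+=-1.0731  v^+=4.3558  a^+=3.3974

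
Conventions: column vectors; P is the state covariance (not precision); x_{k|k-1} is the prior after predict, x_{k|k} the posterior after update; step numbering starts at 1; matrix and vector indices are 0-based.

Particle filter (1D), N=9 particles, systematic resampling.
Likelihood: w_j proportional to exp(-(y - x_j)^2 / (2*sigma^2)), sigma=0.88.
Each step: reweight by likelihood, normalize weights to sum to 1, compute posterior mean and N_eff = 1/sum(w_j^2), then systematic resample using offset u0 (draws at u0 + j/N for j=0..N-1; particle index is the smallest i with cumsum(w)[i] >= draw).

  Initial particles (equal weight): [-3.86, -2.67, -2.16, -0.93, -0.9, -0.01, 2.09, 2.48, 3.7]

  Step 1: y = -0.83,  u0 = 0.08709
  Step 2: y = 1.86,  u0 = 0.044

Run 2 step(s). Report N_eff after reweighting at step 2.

N_eff = 2.8385

step 1: w=[0.0009, 0.0365, 0.1037, 0.3229, 0.3239, 0.2105, 0.0013, 0.0003, 0.0000]  mean=-0.9153  Neff=3.7653  idx=[2, 3, 3, 3, 4, 4, 4, 5, 5]
step 2: w=[0.0001, 0.0262, 0.0262, 0.0262, 0.0291, 0.0291, 0.0291, 0.4170, 0.4170]  mean=-0.1603  Neff=2.8385  idx=[2, 6, 7, 7, 7, 8, 8, 8, 8]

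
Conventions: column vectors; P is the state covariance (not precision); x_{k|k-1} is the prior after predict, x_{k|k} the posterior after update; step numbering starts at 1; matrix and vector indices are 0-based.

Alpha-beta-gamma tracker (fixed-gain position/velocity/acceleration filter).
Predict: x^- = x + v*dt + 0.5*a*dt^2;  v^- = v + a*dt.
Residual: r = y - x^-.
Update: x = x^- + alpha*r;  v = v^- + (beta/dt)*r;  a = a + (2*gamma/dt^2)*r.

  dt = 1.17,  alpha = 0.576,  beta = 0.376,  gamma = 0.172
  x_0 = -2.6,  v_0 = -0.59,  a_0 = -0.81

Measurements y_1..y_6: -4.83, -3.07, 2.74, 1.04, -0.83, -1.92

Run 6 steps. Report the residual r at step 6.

resid = -9.1733

step 1: x_pred=-3.8447  r=-0.9853  x^+=-4.4122  v^+=-1.8543  a^+=-1.0576
step 2: x_pred=-7.3057  r=4.2357  x^+=-4.8659  v^+=-1.7305  a^+=0.0068
step 3: x_pred=-6.8860  r=9.6260  x^+=-1.3414  v^+=1.3709  a^+=2.4258
step 4: x_pred=1.9229  r=-0.8829  x^+=1.4143  v^+=3.9254  a^+=2.2039
step 5: x_pred=7.5155  r=-8.3455  x^+=2.7085  v^+=3.8220  a^+=0.1067
step 6: x_pred=7.2533  r=-9.1733  x^+=1.9695  v^+=0.9989  a^+=-2.1985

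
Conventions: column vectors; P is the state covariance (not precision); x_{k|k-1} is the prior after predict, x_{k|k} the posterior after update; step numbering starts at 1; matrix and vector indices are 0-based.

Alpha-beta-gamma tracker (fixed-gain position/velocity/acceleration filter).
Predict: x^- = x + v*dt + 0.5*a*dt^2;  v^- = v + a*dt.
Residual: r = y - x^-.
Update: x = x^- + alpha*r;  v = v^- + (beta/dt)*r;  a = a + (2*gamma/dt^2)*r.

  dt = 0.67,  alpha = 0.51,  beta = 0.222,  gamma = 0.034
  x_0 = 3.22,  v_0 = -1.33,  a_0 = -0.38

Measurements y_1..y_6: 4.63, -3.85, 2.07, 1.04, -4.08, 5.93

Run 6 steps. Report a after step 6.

a_post = 1.2458

step 1: x_pred=2.2436  r=2.3864  x^+=3.4607  v^+=-0.7939  a^+=-0.0185
step 2: x_pred=2.9246  r=-6.7746  x^+=-0.5304  v^+=-3.0510  a^+=-1.0447
step 3: x_pred=-2.8091  r=4.8791  x^+=-0.3208  v^+=-2.1343  a^+=-0.3056
step 4: x_pred=-1.8194  r=2.8594  x^+=-0.3611  v^+=-1.3917  a^+=0.1275
step 5: x_pred=-1.2649  r=-2.8151  x^+=-2.7006  v^+=-2.2390  a^+=-0.2989
step 6: x_pred=-4.2678  r=10.1978  x^+=0.9331  v^+=0.9397  a^+=1.2458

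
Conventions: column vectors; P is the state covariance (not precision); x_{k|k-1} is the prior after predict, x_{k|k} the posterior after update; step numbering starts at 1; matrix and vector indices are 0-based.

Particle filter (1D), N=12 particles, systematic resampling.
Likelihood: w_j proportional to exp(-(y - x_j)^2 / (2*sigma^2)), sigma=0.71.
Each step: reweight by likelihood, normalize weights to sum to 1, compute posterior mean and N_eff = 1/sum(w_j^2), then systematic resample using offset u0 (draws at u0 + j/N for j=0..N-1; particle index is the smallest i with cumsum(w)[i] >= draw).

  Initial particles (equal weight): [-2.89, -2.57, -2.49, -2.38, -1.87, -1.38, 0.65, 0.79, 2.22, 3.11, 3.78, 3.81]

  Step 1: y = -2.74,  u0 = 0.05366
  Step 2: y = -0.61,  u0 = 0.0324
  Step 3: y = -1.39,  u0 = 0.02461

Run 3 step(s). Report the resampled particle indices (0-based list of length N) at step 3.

step 1: w=[0.2222, 0.2208, 0.2136, 0.1998, 0.1073, 0.0363, 0.0000, 0.0000, 0.0000, 0.0000, 0.0000, 0.0000]  mean=-2.4678  Neff=5.0887  idx=[0, 0, 0, 1, 1, 2, 2, 2, 3, 3, 4, 5]
step 2: w=[0.0057, 0.0057, 0.0057, 0.0221, 0.0221, 0.0299, 0.0299, 0.0299, 0.0446, 0.0446, 0.2063, 0.5534]  mean=-1.7484  Neff=2.8044  idx=[3, 6, 9, 10, 10, 11, 11, 11, 11, 11, 11, 11]
step 3: w=[0.0264, 0.0316, 0.0397, 0.0836, 0.0836, 0.1050, 0.1050, 0.1050, 0.1050, 0.1050, 0.1050, 0.1050]  mean=-1.5681  Neff=10.5886  idx=[0, 3, 4, 5, 5, 6, 7, 8, 9, 9, 10, 11]

resampled_idx = [0, 3, 4, 5, 5, 6, 7, 8, 9, 9, 10, 11]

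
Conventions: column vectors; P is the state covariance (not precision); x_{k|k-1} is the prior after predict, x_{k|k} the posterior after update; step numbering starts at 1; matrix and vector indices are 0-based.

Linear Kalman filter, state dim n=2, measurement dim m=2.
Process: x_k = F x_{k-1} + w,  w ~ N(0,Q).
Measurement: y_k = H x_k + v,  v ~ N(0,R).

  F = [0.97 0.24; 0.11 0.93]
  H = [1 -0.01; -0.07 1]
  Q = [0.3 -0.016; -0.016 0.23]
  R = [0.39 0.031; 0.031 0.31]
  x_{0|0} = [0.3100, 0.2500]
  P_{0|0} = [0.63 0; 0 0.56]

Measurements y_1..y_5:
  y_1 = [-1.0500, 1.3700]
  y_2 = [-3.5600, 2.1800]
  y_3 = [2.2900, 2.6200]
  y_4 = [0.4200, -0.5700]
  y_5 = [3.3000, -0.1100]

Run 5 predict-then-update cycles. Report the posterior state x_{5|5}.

x_post = [2.2571, 0.3466]

step 1: x^-=[0.3607, 0.2666]  P^-=[0.9250 0.1762; 0.1762 0.7220]  S=[1.3116 0.1354; 0.1354 1.0118]  K=[0.7023 0.0162; 0.0573 0.6937]  nu=[-1.4080, 1.1286]  x^+=[-0.6098, 0.9689]  P^+=[0.2748 0.0460; 0.0460 0.2200]
step 2: x^-=[-0.3590, 0.8340]  P^-=[0.5927 0.1052; 0.1052 0.4331]  S=[0.9806 0.0904; 0.0904 0.7312]  K=[0.6022 0.0126; 0.0497 0.5760]  nu=[-3.1927, 1.3209]  x^+=[-2.2648, 1.4361]  P^+=[0.2356 0.0391; 0.0391 0.1828]
step 3: x^-=[-1.8522, 1.0864]  P^-=[0.5504 0.0862; 0.0862 0.3990]  S=[0.9387 0.0748; 0.0748 0.6996]  K=[0.5850 0.0057; 0.0432 0.5570]  nu=[4.1531, 1.4039]  x^+=[0.5852, 2.0481]  P^+=[0.2287 0.0359; 0.0359 0.1765]
step 4: x^-=[1.0592, 1.9691]  P^-=[0.5420 0.0811; 0.0811 0.3928]  S=[0.9305 0.0703; 0.0703 0.6941]  K=[0.5814 0.0033; 0.0411 0.5536]  nu=[-0.6195, -2.4649]  x^+=[0.6908, 0.5791]  P^+=[0.2272 0.0350; 0.0350 0.1753]
step 5: x^-=[0.8091, 0.6145]  P^-=[0.5402 0.0798; 0.0798 0.3915]  S=[0.9286 0.0692; 0.0692 0.6930]  K=[0.5806 0.0027; 0.0406 0.5529]  nu=[2.4971, -0.6679]  x^+=[2.2571, 0.3466]  P^+=[0.2269 0.0347; 0.0347 0.1751]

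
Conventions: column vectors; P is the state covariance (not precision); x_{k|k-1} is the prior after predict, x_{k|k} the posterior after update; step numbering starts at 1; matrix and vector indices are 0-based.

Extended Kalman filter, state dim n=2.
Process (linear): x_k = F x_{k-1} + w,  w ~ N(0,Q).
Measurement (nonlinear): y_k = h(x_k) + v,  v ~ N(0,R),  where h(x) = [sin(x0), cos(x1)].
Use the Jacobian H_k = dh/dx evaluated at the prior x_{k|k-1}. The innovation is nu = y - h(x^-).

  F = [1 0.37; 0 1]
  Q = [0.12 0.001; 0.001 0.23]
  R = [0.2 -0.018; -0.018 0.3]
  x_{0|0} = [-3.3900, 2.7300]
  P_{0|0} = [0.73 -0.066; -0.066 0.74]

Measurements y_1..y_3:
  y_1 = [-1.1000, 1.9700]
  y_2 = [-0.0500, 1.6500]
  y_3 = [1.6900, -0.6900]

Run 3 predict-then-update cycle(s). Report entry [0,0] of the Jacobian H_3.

step 1: x^-=[-2.3799, 2.7300]  P^-=[0.9025 0.2088; 0.2088 0.9700]  H_jac=[-0.7237 0.0000; 0.0000 -0.4001]  S=[0.6726 0.0425; 0.0425 0.4553]  K=[-0.9651 -0.0935; -0.1719 -0.8364]  nu=[-0.4099, 2.8865]  x^+=[-2.2543, 0.3862]  P^+=[0.2644 0.0267; 0.0267 0.6195]
step 2: x^-=[-2.1114, 0.3862]  P^-=[0.4889 0.2569; 0.2569 0.8495]  H_jac=[-0.5146 0.0000; 0.0000 -0.3767]  S=[0.3295 0.0318; 0.0318 0.4205]  K=[-0.7469 -0.1736; -0.3302 -0.7359]  nu=[0.8074, 0.7237]  x^+=[-2.8401, -0.4130]  P^+=[0.2842 0.1026; 0.1026 0.5703]
step 3: x^-=[-2.9929, -0.4130]  P^-=[0.5582 0.3146; 0.3146 0.8003]  H_jac=[-0.9890 0.0000; 0.0000 0.4013]  S=[0.7459 -0.1429; -0.1429 0.4289]  K=[-0.7303 0.0511; -0.2923 0.6515]  nu=[1.8382, -1.6059]  x^+=[-4.4173, -1.9966]  P^+=[0.1486 0.0710; 0.0710 0.5001]

H_jac[0,0] = -0.9890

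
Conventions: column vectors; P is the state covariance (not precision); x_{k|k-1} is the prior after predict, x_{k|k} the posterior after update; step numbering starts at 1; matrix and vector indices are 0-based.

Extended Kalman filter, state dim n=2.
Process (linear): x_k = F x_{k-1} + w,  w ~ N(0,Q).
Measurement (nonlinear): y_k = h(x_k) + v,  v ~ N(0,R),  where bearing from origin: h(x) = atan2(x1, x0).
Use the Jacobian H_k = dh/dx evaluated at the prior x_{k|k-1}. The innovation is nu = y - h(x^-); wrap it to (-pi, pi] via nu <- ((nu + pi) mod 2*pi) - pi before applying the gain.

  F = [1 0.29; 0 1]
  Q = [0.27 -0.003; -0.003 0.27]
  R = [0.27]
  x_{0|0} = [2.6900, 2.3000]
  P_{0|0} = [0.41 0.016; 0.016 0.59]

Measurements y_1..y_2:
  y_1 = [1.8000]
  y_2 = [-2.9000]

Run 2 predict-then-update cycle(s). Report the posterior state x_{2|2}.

step 1: x^-=[3.3570, 2.3000]  P^-=[0.7389 0.1841; 0.1841 0.8600]  H_jac=[-0.1389 0.2027]  S=[0.3092]  K=[-0.2112; 0.4811]  nu=[1.1993]  x^+=[3.1037, 2.8770]  P^+=[0.7251 0.2155; 0.2155 0.7884]
step 2: x^-=[3.9380, 2.8770]  P^-=[1.1864 0.4412; 0.4412 1.0584]  H_jac=[-0.1210 0.1656]  S=[0.2987]  K=[-0.2359; 0.4080]  nu=[2.7522]  x^+=[3.2888, 4.0000]  P^+=[1.1698 0.4699; 0.4699 1.0087]

x_post = [3.2888, 4.0000]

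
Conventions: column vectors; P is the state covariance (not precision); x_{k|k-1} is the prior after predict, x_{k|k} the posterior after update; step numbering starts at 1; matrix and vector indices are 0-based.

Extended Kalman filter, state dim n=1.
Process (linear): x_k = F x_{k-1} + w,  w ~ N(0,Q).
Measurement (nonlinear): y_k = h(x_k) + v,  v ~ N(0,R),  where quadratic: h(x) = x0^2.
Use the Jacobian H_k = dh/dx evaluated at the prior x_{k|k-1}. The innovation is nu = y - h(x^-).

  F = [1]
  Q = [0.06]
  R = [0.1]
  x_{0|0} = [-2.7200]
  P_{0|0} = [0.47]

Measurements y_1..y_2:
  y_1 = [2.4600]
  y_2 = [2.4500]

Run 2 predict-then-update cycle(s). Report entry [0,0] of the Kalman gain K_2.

K[0,0] = -0.2457

step 1: x^-=[-2.7200]  P^-=[0.5300]  H_jac=[-5.4400]  S=[15.7846]  K=[-0.1827]  nu=[-4.9384]  x^+=[-1.8180]  P^+=[0.0034]
step 2: x^-=[-1.8180]  P^-=[0.0634]  H_jac=[-3.6359]  S=[0.9376]  K=[-0.2457]  nu=[-0.8550]  x^+=[-1.6079]  P^+=[0.0068]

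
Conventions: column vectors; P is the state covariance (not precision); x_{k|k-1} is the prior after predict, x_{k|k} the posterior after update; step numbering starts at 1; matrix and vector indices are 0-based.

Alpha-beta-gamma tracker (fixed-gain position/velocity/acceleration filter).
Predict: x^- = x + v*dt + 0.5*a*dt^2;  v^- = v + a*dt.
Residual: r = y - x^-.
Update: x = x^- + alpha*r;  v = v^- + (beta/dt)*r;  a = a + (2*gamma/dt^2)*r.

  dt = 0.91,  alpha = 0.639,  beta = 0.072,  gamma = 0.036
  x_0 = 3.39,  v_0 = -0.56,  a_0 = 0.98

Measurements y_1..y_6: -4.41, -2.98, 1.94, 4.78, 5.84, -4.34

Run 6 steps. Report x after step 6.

step 1: x_pred=3.2862  r=-7.6962  x^+=-1.6317  v^+=-0.2771  a^+=0.3108
step 2: x_pred=-1.7552  r=-1.2248  x^+=-2.5378  v^+=-0.0912  a^+=0.2044
step 3: x_pred=-2.5362  r=4.4762  x^+=0.3241  v^+=0.4490  a^+=0.5935
step 4: x_pred=0.9784  r=3.8016  x^+=3.4076  v^+=1.2899  a^+=0.9241
step 5: x_pred=4.9640  r=0.8760  x^+=5.5238  v^+=2.2001  a^+=1.0002
step 6: x_pred=7.9400  r=-12.2800  x^+=0.0931  v^+=2.1387  a^+=-0.0675

x_post = 0.0931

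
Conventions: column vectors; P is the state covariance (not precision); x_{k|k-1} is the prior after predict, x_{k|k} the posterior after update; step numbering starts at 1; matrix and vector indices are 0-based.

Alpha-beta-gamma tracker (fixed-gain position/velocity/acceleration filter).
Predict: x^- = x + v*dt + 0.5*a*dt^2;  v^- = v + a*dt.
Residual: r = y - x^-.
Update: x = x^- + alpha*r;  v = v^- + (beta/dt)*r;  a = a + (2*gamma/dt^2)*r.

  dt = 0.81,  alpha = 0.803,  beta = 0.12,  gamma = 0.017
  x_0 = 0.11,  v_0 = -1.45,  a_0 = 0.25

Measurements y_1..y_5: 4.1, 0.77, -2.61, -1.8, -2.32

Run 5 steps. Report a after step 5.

a_post = 0.2327

step 1: x_pred=-0.9825  r=5.0825  x^+=3.0987  v^+=-0.4945  a^+=0.5134
step 2: x_pred=2.8666  r=-2.0966  x^+=1.1830  v^+=-0.3893  a^+=0.4047
step 3: x_pred=1.0005  r=-3.6105  x^+=-1.8987  v^+=-0.5964  a^+=0.2176
step 4: x_pred=-2.3104  r=0.5104  x^+=-1.9005  v^+=-0.3445  a^+=0.2441
step 5: x_pred=-2.0995  r=-0.2205  x^+=-2.2766  v^+=-0.1794  a^+=0.2327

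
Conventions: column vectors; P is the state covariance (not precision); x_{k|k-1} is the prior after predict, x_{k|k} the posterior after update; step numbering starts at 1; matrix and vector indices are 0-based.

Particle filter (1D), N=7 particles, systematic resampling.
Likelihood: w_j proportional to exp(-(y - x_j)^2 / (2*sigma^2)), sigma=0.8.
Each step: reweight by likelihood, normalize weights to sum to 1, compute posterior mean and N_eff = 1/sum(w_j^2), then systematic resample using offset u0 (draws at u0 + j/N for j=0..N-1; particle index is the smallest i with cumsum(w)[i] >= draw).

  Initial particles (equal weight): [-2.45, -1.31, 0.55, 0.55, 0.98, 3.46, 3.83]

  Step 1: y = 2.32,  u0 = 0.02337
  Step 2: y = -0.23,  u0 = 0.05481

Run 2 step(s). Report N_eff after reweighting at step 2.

N_eff = 2.7902

step 1: w=[0.0000, 0.0000, 0.0911, 0.0911, 0.2589, 0.3815, 0.1773]  mean=2.3531  Neff=3.8367  idx=[2, 3, 4, 5, 5, 5, 6]
step 2: w=[0.3980, 0.3980, 0.2040, 0.0000, 0.0000, 0.0000, 0.0000]  mean=0.6378  Neff=2.7902  idx=[0, 0, 0, 1, 1, 1, 2]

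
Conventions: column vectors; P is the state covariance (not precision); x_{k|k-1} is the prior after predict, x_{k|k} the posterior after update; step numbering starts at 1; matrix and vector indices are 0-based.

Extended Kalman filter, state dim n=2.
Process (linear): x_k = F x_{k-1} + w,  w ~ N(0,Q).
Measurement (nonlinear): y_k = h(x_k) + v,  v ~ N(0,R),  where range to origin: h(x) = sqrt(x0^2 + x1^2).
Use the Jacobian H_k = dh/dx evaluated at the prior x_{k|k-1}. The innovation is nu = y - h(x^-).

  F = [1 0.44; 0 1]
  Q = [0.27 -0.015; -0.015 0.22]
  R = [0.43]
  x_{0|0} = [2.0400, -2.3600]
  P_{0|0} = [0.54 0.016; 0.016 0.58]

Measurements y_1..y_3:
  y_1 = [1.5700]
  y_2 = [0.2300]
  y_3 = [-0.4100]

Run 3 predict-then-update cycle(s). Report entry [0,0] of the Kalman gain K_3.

step 1: x^-=[1.0016, -2.3600]  P^-=[0.9364 0.2562; 0.2562 0.8000]  H_jac=[0.3907 -0.9205]  S=[1.0665]  K=[0.1219; -0.5966]  nu=[-0.9937]  x^+=[0.8805, -1.7671]  P^+=[0.9205 0.3337; 0.3337 0.4203]
step 2: x^-=[0.1030, -1.7671]  P^-=[1.5656 0.5037; 0.5037 0.6403]  H_jac=[0.0582 -0.9983]  S=[1.0150]  K=[-0.4057; -0.6010]  nu=[-1.5401]  x^+=[0.7278, -0.8416]  P^+=[1.3985 0.2562; 0.2562 0.2738]
step 3: x^-=[0.3575, -0.8416]  P^-=[1.9470 0.3617; 0.3617 0.4938]  H_jac=[0.3910 -0.9204]  S=[0.8856]  K=[0.4837; -0.3535]  nu=[-1.3243]  x^+=[-0.2831, -0.3734]  P^+=[1.7398 0.5131; 0.5131 0.3831]

K[0,0] = 0.4837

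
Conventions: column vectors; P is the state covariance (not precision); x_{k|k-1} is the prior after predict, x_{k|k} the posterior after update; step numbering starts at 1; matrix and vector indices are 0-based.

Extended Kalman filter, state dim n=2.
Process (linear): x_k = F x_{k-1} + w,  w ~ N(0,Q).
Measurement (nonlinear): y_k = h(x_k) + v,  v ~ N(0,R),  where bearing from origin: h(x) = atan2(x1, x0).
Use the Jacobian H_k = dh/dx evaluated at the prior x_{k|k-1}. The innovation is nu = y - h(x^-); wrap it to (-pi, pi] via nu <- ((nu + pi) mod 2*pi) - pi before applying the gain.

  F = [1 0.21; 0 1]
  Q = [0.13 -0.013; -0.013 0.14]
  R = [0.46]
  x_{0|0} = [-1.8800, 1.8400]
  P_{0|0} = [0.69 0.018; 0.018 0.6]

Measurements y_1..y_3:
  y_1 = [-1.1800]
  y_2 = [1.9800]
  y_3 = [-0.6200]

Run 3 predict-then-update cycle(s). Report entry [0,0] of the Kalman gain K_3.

K[0,0] = -0.4053

step 1: x^-=[-1.4936, 1.8400]  P^-=[0.8540 0.1310; 0.1310 0.7400]  H_jac=[-0.3276 -0.2659]  S=[0.6268]  K=[-0.5019; -0.3824]  nu=[2.8505]  x^+=[-2.9244, 0.7499]  P^+=[0.6961 0.0107; 0.0107 0.6483]
step 2: x^-=[-2.7669, 0.7499]  P^-=[0.8592 0.1338; 0.1338 0.7883]  H_jac=[-0.0913 -0.3367]  S=[0.5647]  K=[-0.2186; -0.4916]  nu=[-0.8969]  x^+=[-2.5708, 1.1908]  P^+=[0.8322 0.0731; 0.0731 0.6518]
step 3: x^-=[-2.3207, 1.1908]  P^-=[1.0217 0.1970; 0.1970 0.7918]  H_jac=[-0.1750 -0.3411]  S=[0.6069]  K=[-0.4053; -0.5018]  nu=[2.9957]  x^+=[-3.5350, -0.3124]  P^+=[0.9219 0.0736; 0.0736 0.6390]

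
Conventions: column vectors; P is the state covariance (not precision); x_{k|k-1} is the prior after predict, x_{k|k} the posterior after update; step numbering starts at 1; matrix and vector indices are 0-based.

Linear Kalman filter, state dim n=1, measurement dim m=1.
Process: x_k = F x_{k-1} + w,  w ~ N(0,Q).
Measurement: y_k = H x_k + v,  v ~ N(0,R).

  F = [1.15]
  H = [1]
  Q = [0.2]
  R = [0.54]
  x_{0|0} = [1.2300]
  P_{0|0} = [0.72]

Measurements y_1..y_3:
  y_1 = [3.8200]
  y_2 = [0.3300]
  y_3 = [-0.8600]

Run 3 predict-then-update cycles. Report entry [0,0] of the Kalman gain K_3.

step 1: x^-=[1.4145]  P^-=[1.1522]  S=[1.6922]  K=[0.6809]  nu=[2.4055]  x^+=[3.0524]  P^+=[0.3677]
step 2: x^-=[3.5102]  P^-=[0.6863]  S=[1.2263]  K=[0.5596]  nu=[-3.1802]  x^+=[1.7305]  P^+=[0.3022]
step 3: x^-=[1.9900]  P^-=[0.5997]  S=[1.1397]  K=[0.5262]  nu=[-2.8500]  x^+=[0.4904]  P^+=[0.2841]

K[0,0] = 0.5262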